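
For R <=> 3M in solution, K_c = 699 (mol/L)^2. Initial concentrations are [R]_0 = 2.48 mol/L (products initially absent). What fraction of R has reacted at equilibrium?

Let X = conversion of R; extent ξ = 2.48·X mol/L.
Concentrations: [R] = 2.48 − 2.48X; [M] = 7.44X.
K_c = [M]^3 / ([R]).
Setting equal to 699 and solving for X on (0,1) gives X = 0.853.

X = 0.853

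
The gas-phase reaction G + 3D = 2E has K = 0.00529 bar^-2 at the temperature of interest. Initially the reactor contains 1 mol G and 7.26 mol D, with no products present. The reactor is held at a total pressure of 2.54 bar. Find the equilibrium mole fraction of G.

Let X = conversion of G (basis 1 mol G); extent of reaction ξ = X.
Moles: n_G = 1 − X; n_D = 7.26 − 3X; n_E = 2X.
Total moles n_T = 8.26 − 2X.
y_i = n_i/n_T, p_i = y_i·P. K = p_E^2 / (p_G p_D^3).
Substituting and setting equal to 0.00529 bar^-2 gives a polynomial in X; the root in (0,1) is X = 0.184.
Then n_G = 0.816, n_T = 7.89, so y_G = 0.103.

y_G = 0.103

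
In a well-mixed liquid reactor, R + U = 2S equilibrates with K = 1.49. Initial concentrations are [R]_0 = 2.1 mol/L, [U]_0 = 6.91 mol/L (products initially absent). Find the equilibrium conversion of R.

Let X = conversion of R; extent ξ = 2.1·X mol/L.
Concentrations: [R] = 2.1 − 2.1X; [U] = 6.91 − 2.1X; [S] = 4.2X.
K = [S]^2 / ([R] [U]).
Solving K = 1.49 for X ∈ (0,1): X = 0.617.

X = 0.617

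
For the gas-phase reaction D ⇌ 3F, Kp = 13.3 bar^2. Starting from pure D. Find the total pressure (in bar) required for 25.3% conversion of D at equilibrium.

Basis: 1 mol D initially; let X = conversion of D. Extent ξ = X.
Species balance: n_D = 1 − X; n_F = 3X.
Summing: n_T = 1 + 2X.
Kp = p_F^3 / (p_D) with p_i = (n_i/n_T)·P.
At X = 0.253: the mole-fraction product g(X) = Π y_i^ν_i = 0.2581. Since Kp = g(X)·P^{2}, P = (Kp/g)^(1/2) = (13.3/0.2581)^(1/2) = 7.18 bar.

P = 7.18 bar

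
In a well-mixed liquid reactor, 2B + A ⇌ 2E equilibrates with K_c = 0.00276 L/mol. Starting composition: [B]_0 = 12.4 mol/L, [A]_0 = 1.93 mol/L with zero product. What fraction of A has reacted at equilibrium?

Let X = conversion of A; extent ξ = 1.93·X mol/L.
Concentrations: [B] = 12.4 − 3.86X; [A] = 1.93 − 1.93X; [E] = 3.86X.
K_c = [E]^2 / ([B]^2 [A]).
Setting equal to 0.00276 and solving for X on (0,1) gives X = 0.197.

X = 0.197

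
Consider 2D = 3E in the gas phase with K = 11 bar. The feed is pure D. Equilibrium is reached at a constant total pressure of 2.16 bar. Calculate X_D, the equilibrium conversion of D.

Take 1 mol D as basis and let X be its fractional conversion, so ξ = 0.5X.
At extent ξ: n_D = 1 − X; n_E = 1.5X.
n_T = Σnᵢ = 1 + 0.5X.
With p_i = (n_i/n_T)P, K = p_E^3 / (p_D^2).
Equating to 11 bar and solving on 0 < X < 1: X = 0.638.

X = 0.638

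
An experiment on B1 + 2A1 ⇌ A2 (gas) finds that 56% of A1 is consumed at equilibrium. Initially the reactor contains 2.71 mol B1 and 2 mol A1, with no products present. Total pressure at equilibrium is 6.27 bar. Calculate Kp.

Let X = conversion of A1 (basis 2 mol A1); extent of reaction ξ = X.
At extent ξ: n_B1 = 2.71 − X; n_A1 = 2 − 2X; n_A2 = X.
Summing: n_T = 4.71 − 2X.
At X = 0.56: n_B1 = 2.15, n_A1 = 0.88, n_A2 = 0.56, n_T = 3.59.
p_i = (n_i/n_T)·P. Kp = p_A2 / (p_B1 p_A1^2) = 0.11 bar^-2.

Kp = 0.11 bar^-2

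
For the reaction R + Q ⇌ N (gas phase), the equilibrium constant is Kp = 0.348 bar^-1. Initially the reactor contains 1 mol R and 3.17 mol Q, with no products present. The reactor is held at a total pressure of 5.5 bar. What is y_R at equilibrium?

y_R = 0.117

Let X = conversion of R (basis 1 mol R); extent of reaction ξ = X.
Moles: n_R = 1 − X; n_Q = 3.17 − X; n_N = X.
Total moles n_T = 4.17 − X.
y_i = n_i/n_T, p_i = y_i·P. Kp = p_N / (p_R p_Q).
Equating to 0.348 bar^-1 and solving on 0 < X < 1: X = 0.580.
Then n_R = 0.42, n_T = 3.59, so y_R = 0.117.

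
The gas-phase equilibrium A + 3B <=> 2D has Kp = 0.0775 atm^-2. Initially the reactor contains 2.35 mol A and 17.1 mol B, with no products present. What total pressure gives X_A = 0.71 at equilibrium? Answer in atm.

Let X = conversion of A (basis 2.35 mol A); extent of reaction ξ = 2.35X.
Mole table: n_A = 2.35 − 2.35X; n_B = 17.1 − 7.05X; n_D = 4.7X.
Total moles n_T = 19.5 − 4.7X.
Kp = p_D^2 / (p_A p_B^3) with p_i = (n_i/n_T)·P.
At X = 0.71: the mole-fraction product g(X) = Π y_i^ν_i = 2.398. Since Kp = g(X)·P^{-2}, P = (g/Kp)^(1/2) = (2.398/0.0775)^(1/2) = 5.56 atm.

P = 5.56 atm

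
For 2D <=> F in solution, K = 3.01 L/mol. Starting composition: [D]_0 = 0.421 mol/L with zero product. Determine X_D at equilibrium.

X = 0.539

Let X = conversion of D; extent ξ = 0.421X/2 mol/L.
Concentrations: [D] = 0.421 − 0.421X; [F] = 0.21X.
K = [F] / ([D]^2).
Solving K = 3.01 for X ∈ (0,1): X = 0.539.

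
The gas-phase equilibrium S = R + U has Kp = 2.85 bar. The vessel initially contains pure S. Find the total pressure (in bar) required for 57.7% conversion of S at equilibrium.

Take 1 mol S as basis and let X be its fractional conversion, so ξ = X.
Mole table: n_S = 1 − X; n_R = X; n_U = X.
n_T = Σnᵢ = 1 + X.
Kp = p_R p_U / (p_S) with p_i = (n_i/n_T)·P.
At X = 0.577: the mole-fraction product g(X) = Π y_i^ν_i = 0.4991. Since Kp = g(X)·P^{1}, P = (Kp/g)^(1/1) = (2.85/0.4991)^(1/1) = 5.71 bar.

P = 5.71 bar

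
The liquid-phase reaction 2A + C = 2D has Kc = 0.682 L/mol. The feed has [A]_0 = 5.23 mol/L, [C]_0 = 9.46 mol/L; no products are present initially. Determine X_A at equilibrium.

Let X = conversion of A; extent ξ = 5.23X/2 mol/L.
Concentrations: [A] = 5.23 − 5.23X; [C] = 9.46 − 2.62X; [D] = 5.23X.
Kc = [D]^2 / ([A]^2 [C]).
Setting equal to 0.682 and solving for X on (0,1) gives X = 0.695.

X = 0.695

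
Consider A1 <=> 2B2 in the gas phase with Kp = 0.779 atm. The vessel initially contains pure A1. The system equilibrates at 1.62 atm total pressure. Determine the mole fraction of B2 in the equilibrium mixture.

Let X = conversion of A1 (basis 1 mol A1); extent of reaction ξ = X.
At extent ξ: n_A1 = 1 − X; n_B2 = 2X.
Total moles n_T = 1 + X.
Mole fractions y_i = n_i/n_T; Kp = p_B2^2 / (p_A1) with p_i = y_i·P.
Equating to 0.779 atm and solving on 0 < X < 1: X = 0.328.
Then n_B2 = 0.655, n_T = 1.33, so y_B2 = 0.494.

y_B2 = 0.494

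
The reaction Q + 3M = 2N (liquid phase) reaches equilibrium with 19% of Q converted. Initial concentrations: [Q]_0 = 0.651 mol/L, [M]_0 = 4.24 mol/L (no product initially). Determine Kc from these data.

Let X = conversion of Q.
Concentrations: [Q] = 0.651 − 0.651X; [M] = 4.24 − 1.95X; [N] = 1.3X.
At X = 0.19: [Q] = 0.527, [M] = 3.87, [N] = 0.247.
Kc = [N]^2 / ([Q] [M]^3) = 0.002 (mol/L)^-2.

Kc = 0.002 (mol/L)^-2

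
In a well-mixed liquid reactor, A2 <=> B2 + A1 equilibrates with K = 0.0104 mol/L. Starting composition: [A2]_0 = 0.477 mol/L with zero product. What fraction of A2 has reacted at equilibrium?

Let X = conversion of A2; extent ξ = 0.477·X mol/L.
Concentrations: [A2] = 0.477 − 0.477X; [B2] = 0.477X; [A1] = 0.477X.
K = [B2] [A1] / ([A2]).
Solving K = 0.0104 for X ∈ (0,1): X = 0.137.

X = 0.137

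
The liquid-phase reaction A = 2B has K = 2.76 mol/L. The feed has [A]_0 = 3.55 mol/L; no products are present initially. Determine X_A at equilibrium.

Let X = conversion of A; extent ξ = 3.55·X mol/L.
Concentrations: [A] = 3.55 − 3.55X; [B] = 7.1X.
K = [B]^2 / ([A]).
This equals 2.76 at X = 0.354 (the root in 0 < X < 1).

X = 0.354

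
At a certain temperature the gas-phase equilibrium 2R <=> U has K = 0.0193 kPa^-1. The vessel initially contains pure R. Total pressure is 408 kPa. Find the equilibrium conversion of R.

X = 0.825

Let X = conversion of R (basis 1 mol R); extent of reaction ξ = 0.5X.
Species balance: n_R = 1 − X; n_U = 0.5X.
n_T = Σnᵢ = 1 − 0.5X.
y_i = n_i/n_T, p_i = y_i·P. K = p_U / (p_R^2).
Setting this equal to 0.0193 kPa^-1 and taking the physical root (0 < X < 1) gives X = 0.825.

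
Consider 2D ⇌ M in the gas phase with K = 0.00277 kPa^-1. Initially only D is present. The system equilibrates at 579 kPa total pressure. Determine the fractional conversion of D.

Let X = conversion of D (basis 1 mol D); extent of reaction ξ = 0.5X.
Mole table: n_D = 1 − X; n_M = 0.5X.
Summing: n_T = 1 − 0.5X.
Mole fractions y_i = n_i/n_T; K = p_M / (p_D^2) with p_i = y_i·P.
Substituting and setting equal to 0.00277 kPa^-1 gives a polynomial in X; the root in (0,1) is X = 0.633.

X = 0.633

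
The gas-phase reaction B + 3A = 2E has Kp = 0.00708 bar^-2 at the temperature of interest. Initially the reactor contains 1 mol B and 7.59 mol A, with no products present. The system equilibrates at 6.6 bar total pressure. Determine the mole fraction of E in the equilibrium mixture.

y_E = 0.111

Basis: 1 mol B initially; let X = conversion of B. Extent ξ = X.
At extent ξ: n_B = 1 − X; n_A = 7.59 − 3X; n_E = 2X.
Total moles n_T = 8.59 − 2X.
Mole fractions y_i = n_i/n_T; Kp = p_E^2 / (p_B p_A^3) with p_i = y_i·P.
This yields a degree-4 equation in X; solving on (0,1), X = 0.429.
Then n_E = 0.859, n_T = 7.73, so y_E = 0.111.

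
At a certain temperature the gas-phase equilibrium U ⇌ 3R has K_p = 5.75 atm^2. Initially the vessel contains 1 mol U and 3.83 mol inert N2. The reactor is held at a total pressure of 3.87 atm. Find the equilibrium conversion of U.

X = 0.594

Basis: 1 mol U initially; let X = conversion of U. Extent ξ = X.
Species balance: n_U = 1 − X; n_R = 3X; n_I = 3.83 (inert).
Summing: n_T = 4.83 + 2X.
y_i = n_i/n_T, p_i = y_i·P. K_p = p_R^3 / (p_U).
This yields a degree-3 equation in X; solving on (0,1), X = 0.594.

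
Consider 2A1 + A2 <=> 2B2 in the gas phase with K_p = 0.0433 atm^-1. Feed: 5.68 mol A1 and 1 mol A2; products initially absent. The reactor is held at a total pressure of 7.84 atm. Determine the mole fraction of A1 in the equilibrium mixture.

Let X = conversion of A2 (basis 1 mol A2); extent of reaction ξ = X.
Mole table: n_A1 = 5.68 − 2X; n_A2 = 1 − X; n_B2 = 2X.
n_T = Σnᵢ = 6.68 − X.
y_i = n_i/n_T, p_i = y_i·P. K_p = p_B2^2 / (p_A1^2 p_A2).
This yields a degree-3 equation in X; solving on (0,1), X = 0.426.
Then n_A1 = 4.83, n_T = 6.25, so y_A1 = 0.772.

y_A1 = 0.772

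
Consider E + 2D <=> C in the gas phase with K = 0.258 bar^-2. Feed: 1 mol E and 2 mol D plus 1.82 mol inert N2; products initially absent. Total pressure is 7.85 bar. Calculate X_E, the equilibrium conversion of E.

X = 0.512

Basis: 1 mol E initially; let X = conversion of E. Extent ξ = X.
Mole table: n_E = 1 − X; n_D = 2 − 2X; n_C = X; n_I = 1.82 (inert).
Summing: n_T = 4.82 − 2X.
Mole fractions y_i = n_i/n_T; K = p_C / (p_E p_D^2) with p_i = y_i·P.
Equating to 0.258 bar^-2 and solving on 0 < X < 1: X = 0.512.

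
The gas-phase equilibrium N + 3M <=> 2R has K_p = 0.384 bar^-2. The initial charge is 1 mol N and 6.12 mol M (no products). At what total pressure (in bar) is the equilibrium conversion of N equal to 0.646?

Basis: 1 mol N initially; let X = conversion of N. Extent ξ = X.
Species balance: n_N = 1 − X; n_M = 6.12 − 3X; n_R = 2X.
n_T = Σnᵢ = 7.12 − 2X.
K_p = p_R^2 / (p_N p_M^3) with p_i = (n_i/n_T)·P.
At X = 0.646: the mole-fraction product g(X) = Π y_i^ν_i = 2.19. Since K_p = g(X)·P^{-2}, P = (g/K_p)^(1/2) = (2.19/0.384)^(1/2) = 2.39 bar.

P = 2.39 bar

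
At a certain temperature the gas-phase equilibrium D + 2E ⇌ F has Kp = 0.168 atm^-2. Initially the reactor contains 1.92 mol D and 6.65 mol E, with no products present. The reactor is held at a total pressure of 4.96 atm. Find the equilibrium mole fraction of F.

Basis: 1.92 mol D initially; let X = conversion of D. Extent ξ = 1.92X.
Moles: n_D = 1.92 − 1.92X; n_E = 6.65 − 3.84X; n_F = 1.92X.
n_T = Σnᵢ = 8.57 − 3.84X.
Mole fractions y_i = n_i/n_T; Kp = p_F / (p_D p_E^2) with p_i = y_i·P.
This yields a degree-3 equation in X; solving on (0,1), X = 0.658.
Then n_F = 1.26, n_T = 6.04, so y_F = 0.209.

y_F = 0.209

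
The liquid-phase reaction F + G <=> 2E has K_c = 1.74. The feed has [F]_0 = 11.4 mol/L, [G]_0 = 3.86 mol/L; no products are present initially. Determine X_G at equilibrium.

Let X = conversion of G; extent ξ = 3.86·X mol/L.
Concentrations: [F] = 11.4 − 3.86X; [G] = 3.86 − 3.86X; [E] = 7.72X.
K_c = [E]^2 / ([F] [G]).
Setting equal to 1.74 and solving for X on (0,1) gives X = 0.621.

X = 0.621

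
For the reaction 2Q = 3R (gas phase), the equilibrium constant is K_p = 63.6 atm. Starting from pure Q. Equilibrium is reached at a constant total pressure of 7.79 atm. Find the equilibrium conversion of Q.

Let X = conversion of Q (basis 1 mol Q); extent of reaction ξ = 0.5X.
Moles: n_Q = 1 − X; n_R = 1.5X.
Total moles n_T = 1 + 0.5X.
Mole fractions y_i = n_i/n_T; K_p = p_R^3 / (p_Q^2) with p_i = y_i·P.
This yields a degree-3 equation in X; solving on (0,1), X = 0.685.

X = 0.685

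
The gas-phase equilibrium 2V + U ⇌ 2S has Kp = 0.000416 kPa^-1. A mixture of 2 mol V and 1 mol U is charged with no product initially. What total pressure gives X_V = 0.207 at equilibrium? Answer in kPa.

P = 577 kPa

Let X = conversion of V (basis 2 mol V); extent of reaction ξ = X.
Species balance: n_V = 2 − 2X; n_U = 1 − X; n_S = 2X.
Summing: n_T = 3 − X.
Kp = p_S^2 / (p_V^2 p_U) with p_i = (n_i/n_T)·P.
At X = 0.207: the mole-fraction product g(X) = Π y_i^ν_i = 0.24. Since Kp = g(X)·P^{-1}, P = (g/Kp)^(1/1) = (0.24/0.000416)^(1/1) = 577 kPa.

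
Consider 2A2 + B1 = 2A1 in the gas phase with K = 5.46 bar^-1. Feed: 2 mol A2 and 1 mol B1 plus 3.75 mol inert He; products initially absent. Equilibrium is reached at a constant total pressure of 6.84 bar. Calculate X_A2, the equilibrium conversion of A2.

X = 0.607

Let X = conversion of A2 (basis 2 mol A2); extent of reaction ξ = X.
Mole table: n_A2 = 2 − 2X; n_B1 = 1 − X; n_A1 = 2X; n_I = 3.75 (inert).
Summing: n_T = 6.75 − X.
Mole fractions y_i = n_i/n_T; K = p_A1^2 / (p_A2^2 p_B1) with p_i = y_i·P.
This yields a degree-3 equation in X; solving on (0,1), X = 0.607.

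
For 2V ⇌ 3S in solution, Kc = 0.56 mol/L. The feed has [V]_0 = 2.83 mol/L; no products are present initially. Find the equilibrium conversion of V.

X = 0.305

Let X = conversion of V; extent ξ = 2.83X/2 mol/L.
Concentrations: [V] = 2.83 − 2.83X; [S] = 4.25X.
Kc = [S]^3 / ([V]^2).
Setting equal to 0.56 and solving for X on (0,1) gives X = 0.305.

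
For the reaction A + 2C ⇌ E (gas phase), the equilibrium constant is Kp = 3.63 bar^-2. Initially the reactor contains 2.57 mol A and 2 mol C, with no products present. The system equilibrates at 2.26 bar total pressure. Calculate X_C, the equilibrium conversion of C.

X = 0.770

Take 2 mol C as basis and let X be its fractional conversion, so ξ = X.
Mole table: n_A = 2.57 − X; n_C = 2 − 2X; n_E = X.
n_T = Σnᵢ = 4.57 − 2X.
With p_i = (n_i/n_T)P, Kp = p_E / (p_A p_C^2).
Equating to 3.63 bar^-2 and solving on 0 < X < 1: X = 0.770.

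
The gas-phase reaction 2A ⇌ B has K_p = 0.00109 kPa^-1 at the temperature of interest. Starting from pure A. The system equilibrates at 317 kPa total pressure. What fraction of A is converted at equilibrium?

Take 1 mol A as basis and let X be its fractional conversion, so ξ = 0.5X.
Moles: n_A = 1 − X; n_B = 0.5X.
Total moles n_T = 1 − 0.5X.
With p_i = (n_i/n_T)P, K_p = p_B / (p_A^2).
Substituting and setting equal to 0.00109 kPa^-1 gives a polynomial in X; the root in (0,1) is X = 0.352.

X = 0.352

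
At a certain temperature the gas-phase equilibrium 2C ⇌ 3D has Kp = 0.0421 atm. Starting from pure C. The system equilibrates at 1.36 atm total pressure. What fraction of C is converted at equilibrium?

X = 0.188

Take 1 mol C as basis and let X be its fractional conversion, so ξ = 0.5X.
Mole table: n_C = 1 − X; n_D = 1.5X.
n_T = Σnᵢ = 1 + 0.5X.
y_i = n_i/n_T, p_i = y_i·P. Kp = p_D^3 / (p_C^2).
Substituting and setting equal to 0.0421 atm gives a polynomial in X; the root in (0,1) is X = 0.188.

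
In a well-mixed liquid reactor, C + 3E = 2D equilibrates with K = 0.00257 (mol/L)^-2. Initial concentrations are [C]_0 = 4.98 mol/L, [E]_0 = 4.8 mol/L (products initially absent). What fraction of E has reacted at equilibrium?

Let X = conversion of E; extent ξ = 4.8X/3 mol/L.
Concentrations: [C] = 4.98 − 1.6X; [E] = 4.8 − 4.8X; [D] = 3.2X.
K = [D]^2 / ([C] [E]^3).
This equals 0.00257 at X = 0.238 (the root in 0 < X < 1).

X = 0.238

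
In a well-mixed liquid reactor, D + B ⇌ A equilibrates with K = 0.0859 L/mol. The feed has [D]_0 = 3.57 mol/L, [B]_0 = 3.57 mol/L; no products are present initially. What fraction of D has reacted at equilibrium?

X = 0.197

Let X = conversion of D; extent ξ = 3.57·X mol/L.
Concentrations: [D] = 3.57 − 3.57X; [B] = 3.57 − 3.57X; [A] = 3.57X.
K = [A] / ([D] [B]).
Setting equal to 0.0859 and solving for X on (0,1) gives X = 0.197.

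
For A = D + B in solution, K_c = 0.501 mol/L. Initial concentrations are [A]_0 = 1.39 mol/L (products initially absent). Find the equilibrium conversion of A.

X = 0.447

Let X = conversion of A; extent ξ = 1.39·X mol/L.
Concentrations: [A] = 1.39 − 1.39X; [D] = 1.39X; [B] = 1.39X.
K_c = [D] [B] / ([A]).
Setting equal to 0.501 and solving for X on (0,1) gives X = 0.447.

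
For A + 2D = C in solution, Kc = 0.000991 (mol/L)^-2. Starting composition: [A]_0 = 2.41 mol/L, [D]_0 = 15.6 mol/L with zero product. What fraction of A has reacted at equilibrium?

Let X = conversion of A; extent ξ = 2.41·X mol/L.
Concentrations: [A] = 2.41 − 2.41X; [D] = 15.6 − 4.82X; [C] = 2.41X.
Kc = [C] / ([A] [D]^2).
Solving Kc = 0.000991 for X ∈ (0,1): X = 0.177.

X = 0.177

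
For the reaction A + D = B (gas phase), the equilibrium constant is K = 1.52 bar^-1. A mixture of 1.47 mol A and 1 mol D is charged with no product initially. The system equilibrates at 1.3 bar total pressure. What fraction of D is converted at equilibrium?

X = 0.494

Let X = conversion of D (basis 1 mol D); extent of reaction ξ = X.
Mole table: n_A = 1.47 − X; n_D = 1 − X; n_B = X.
n_T = Σnᵢ = 2.47 − X.
y_i = n_i/n_T, p_i = y_i·P. K = p_B / (p_A p_D).
Substituting and setting equal to 1.52 bar^-1 gives a polynomial in X; the root in (0,1) is X = 0.494.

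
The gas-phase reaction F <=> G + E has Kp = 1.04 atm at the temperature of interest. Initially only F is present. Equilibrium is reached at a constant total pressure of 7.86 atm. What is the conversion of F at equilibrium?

X = 0.342

Basis: 1 mol F initially; let X = conversion of F. Extent ξ = X.
At extent ξ: n_F = 1 − X; n_G = X; n_E = X.
n_T = Σnᵢ = 1 + X.
With p_i = (n_i/n_T)P, Kp = p_G p_E / (p_F).
Setting this equal to 1.04 atm and taking the physical root (0 < X < 1) gives X = 0.342.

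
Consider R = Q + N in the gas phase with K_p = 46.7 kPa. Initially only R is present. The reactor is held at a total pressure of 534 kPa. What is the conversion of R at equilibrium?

X = 0.284

Take 1 mol R as basis and let X be its fractional conversion, so ξ = X.
Species balance: n_R = 1 − X; n_Q = X; n_N = X.
Total moles n_T = 1 + X.
With p_i = (n_i/n_T)P, K_p = p_Q p_N / (p_R).
Setting this equal to 46.7 kPa and taking the physical root (0 < X < 1) gives X = 0.284.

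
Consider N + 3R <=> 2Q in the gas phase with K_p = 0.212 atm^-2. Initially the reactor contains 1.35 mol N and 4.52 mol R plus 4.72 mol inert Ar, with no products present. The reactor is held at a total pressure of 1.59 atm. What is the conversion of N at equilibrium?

Basis: 1.35 mol N initially; let X = conversion of N. Extent ξ = 1.35X.
Mole table: n_N = 1.35 − 1.35X; n_R = 4.52 − 4.05X; n_Q = 2.7X; n_I = 4.72 (inert).
Summing: n_T = 10.6 − 2.7X.
With p_i = (n_i/n_T)P, K_p = p_Q^2 / (p_N p_R^3).
Equating to 0.212 atm^-2 and solving on 0 < X < 1: X = 0.200.

X = 0.200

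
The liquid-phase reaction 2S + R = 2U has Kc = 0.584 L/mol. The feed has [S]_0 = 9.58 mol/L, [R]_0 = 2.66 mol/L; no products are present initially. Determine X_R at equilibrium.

Let X = conversion of R; extent ξ = 2.66·X mol/L.
Concentrations: [S] = 9.58 − 5.32X; [R] = 2.66 − 2.66X; [U] = 5.32X.
Kc = [U]^2 / ([S]^2 [R]).
Setting equal to 0.584 and solving for X on (0,1) gives X = 0.718.

X = 0.718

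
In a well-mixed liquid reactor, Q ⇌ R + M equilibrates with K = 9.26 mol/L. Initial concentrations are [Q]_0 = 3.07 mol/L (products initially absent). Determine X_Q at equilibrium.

Let X = conversion of Q; extent ξ = 3.07·X mol/L.
Concentrations: [Q] = 3.07 − 3.07X; [R] = 3.07X; [M] = 3.07X.
K = [R] [M] / ([Q]).
Equating to 9.26 mol/L: the physical root is X = 0.792.

X = 0.792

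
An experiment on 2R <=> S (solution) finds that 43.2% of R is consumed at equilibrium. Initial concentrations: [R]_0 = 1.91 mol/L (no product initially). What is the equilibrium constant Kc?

Let X = conversion of R.
Concentrations: [R] = 1.91 − 1.91X; [S] = 0.955X.
At X = 0.432: [R] = 1.08, [S] = 0.413.
Kc = [S] / ([R]^2) = 0.351 L/mol.

Kc = 0.351 L/mol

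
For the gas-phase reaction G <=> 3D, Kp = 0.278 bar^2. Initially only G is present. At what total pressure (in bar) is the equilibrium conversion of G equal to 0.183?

Basis: 1 mol G initially; let X = conversion of G. Extent ξ = X.
Mole table: n_G = 1 − X; n_D = 3X.
Total moles n_T = 1 + 2X.
Kp = p_D^3 / (p_G) with p_i = (n_i/n_T)·P.
At X = 0.183: the mole-fraction product g(X) = Π y_i^ν_i = 0.1085. Since Kp = g(X)·P^{2}, P = (Kp/g)^(1/2) = (0.278/0.1085)^(1/2) = 1.6 bar.

P = 1.6 bar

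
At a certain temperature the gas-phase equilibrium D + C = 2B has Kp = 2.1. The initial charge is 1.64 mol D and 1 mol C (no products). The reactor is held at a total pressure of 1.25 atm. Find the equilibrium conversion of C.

Basis: 1 mol C initially; let X = conversion of C. Extent ξ = X.
Species balance: n_D = 1.64 − X; n_C = 1 − X; n_B = 2X.
Total moles n_T = 2.64 (Δν = 0, constant).
y_i = n_i/n_T, p_i = y_i·P. Kp = p_B^2 / (p_D p_C).
This yields a degree-2 equation in X; solving on (0,1), X = 0.526.

X = 0.526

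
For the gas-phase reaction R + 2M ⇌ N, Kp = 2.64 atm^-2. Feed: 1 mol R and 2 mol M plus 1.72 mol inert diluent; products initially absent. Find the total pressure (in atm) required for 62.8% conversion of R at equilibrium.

Take 1 mol R as basis and let X be its fractional conversion, so ξ = X.
Moles: n_R = 1 − X; n_M = 2 − 2X; n_N = X; n_I = 1.72 (inert).
Summing: n_T = 4.72 − 2X.
Kp = p_N / (p_R p_M^2) with p_i = (n_i/n_T)·P.
At X = 0.628: the mole-fraction product g(X) = Π y_i^ν_i = 36.6. Since Kp = g(X)·P^{-2}, P = (g/Kp)^(1/2) = (36.6/2.64)^(1/2) = 3.72 atm.

P = 3.72 atm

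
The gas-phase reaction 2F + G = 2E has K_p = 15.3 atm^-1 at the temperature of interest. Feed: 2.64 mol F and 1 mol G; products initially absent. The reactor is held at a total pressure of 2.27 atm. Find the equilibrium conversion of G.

X = 0.803

Let X = conversion of G (basis 1 mol G); extent of reaction ξ = X.
Species balance: n_F = 2.64 − 2X; n_G = 1 − X; n_E = 2X.
Summing: n_T = 3.64 − X.
y_i = n_i/n_T, p_i = y_i·P. K_p = p_E^2 / (p_F^2 p_G).
Setting this equal to 15.3 atm^-1 and taking the physical root (0 < X < 1) gives X = 0.803.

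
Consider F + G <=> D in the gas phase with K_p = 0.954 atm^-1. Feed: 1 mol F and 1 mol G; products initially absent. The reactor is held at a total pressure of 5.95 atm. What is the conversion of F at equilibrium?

Let X = conversion of F (basis 1 mol F); extent of reaction ξ = X.
Species balance: n_F = 1 − X; n_G = 1 − X; n_D = X.
n_T = Σnᵢ = 2 − X.
Mole fractions y_i = n_i/n_T; K_p = p_D / (p_F p_G) with p_i = y_i·P.
Setting this equal to 0.954 atm^-1 and taking the physical root (0 < X < 1) gives X = 0.613.

X = 0.613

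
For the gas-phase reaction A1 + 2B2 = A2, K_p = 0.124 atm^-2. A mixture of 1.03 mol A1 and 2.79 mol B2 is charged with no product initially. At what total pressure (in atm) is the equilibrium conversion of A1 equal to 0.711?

P = 7.92 atm

Basis: 1.03 mol A1 initially; let X = conversion of A1. Extent ξ = 1.03X.
Species balance: n_A1 = 1.03 − 1.03X; n_B2 = 2.79 − 2.06X; n_A2 = 1.03X.
Total moles n_T = 3.82 − 2.06X.
K_p = p_A2 / (p_A1 p_B2^2) with p_i = (n_i/n_T)·P.
At X = 0.711: the mole-fraction product g(X) = Π y_i^ν_i = 7.77. Since K_p = g(X)·P^{-2}, P = (g/K_p)^(1/2) = (7.77/0.124)^(1/2) = 7.92 atm.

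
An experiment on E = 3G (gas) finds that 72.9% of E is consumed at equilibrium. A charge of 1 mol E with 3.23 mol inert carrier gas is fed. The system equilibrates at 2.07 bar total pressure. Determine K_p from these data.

K_p = 5.11 bar^2

Let X = conversion of E (basis 1 mol E); extent of reaction ξ = X.
Moles: n_E = 1 − X; n_G = 3X; n_I = 3.23 (inert).
Summing: n_T = 4.23 + 2X.
At X = 0.729: n_E = 0.271, n_G = 2.19, n_T = 5.69.
p_i = (n_i/n_T)·P. K_p = p_G^3 / (p_E) = 5.11 bar^2.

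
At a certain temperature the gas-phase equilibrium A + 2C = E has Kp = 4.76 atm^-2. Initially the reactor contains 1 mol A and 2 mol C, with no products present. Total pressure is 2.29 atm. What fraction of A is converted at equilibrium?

Let X = conversion of A (basis 1 mol A); extent of reaction ξ = X.
Species balance: n_A = 1 − X; n_C = 2 − 2X; n_E = X.
n_T = Σnᵢ = 3 − 2X.
With p_i = (n_i/n_T)P, Kp = p_E / (p_A p_C^2).
Substituting and setting equal to 4.76 atm^-2 gives a polynomial in X; the root in (0,1) is X = 0.743.

X = 0.743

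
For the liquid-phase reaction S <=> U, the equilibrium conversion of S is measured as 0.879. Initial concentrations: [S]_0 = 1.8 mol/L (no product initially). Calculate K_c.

Let X = conversion of S.
Concentrations: [S] = 1.8 − 1.8X; [U] = 1.8X.
At X = 0.879: [S] = 0.218, [U] = 1.58.
K_c = [U] / ([S]) = 7.26.

K_c = 7.26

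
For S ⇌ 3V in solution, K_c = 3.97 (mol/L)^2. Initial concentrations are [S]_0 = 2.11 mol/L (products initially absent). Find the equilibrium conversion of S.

Let X = conversion of S; extent ξ = 2.11·X mol/L.
Concentrations: [S] = 2.11 − 2.11X; [V] = 6.33X.
K_c = [V]^3 / ([S]).
This equals 3.97 at X = 0.287 (the root in 0 < X < 1).

X = 0.287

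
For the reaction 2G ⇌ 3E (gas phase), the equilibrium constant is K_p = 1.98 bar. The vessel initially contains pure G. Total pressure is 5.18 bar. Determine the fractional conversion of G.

X = 0.375

Let X = conversion of G (basis 1 mol G); extent of reaction ξ = 0.5X.
At extent ξ: n_G = 1 − X; n_E = 1.5X.
Total moles n_T = 1 + 0.5X.
Mole fractions y_i = n_i/n_T; K_p = p_E^3 / (p_G^2) with p_i = y_i·P.
Substituting and setting equal to 1.98 bar gives a polynomial in X; the root in (0,1) is X = 0.375.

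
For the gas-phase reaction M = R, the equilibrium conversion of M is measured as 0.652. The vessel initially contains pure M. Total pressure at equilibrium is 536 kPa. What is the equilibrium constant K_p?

Take 1 mol M as basis and let X be its fractional conversion, so ξ = X.
Species balance: n_M = 1 − X; n_R = X.
Since Δν = 0, n_T = 1 throughout.
At X = 0.652: n_M = 0.348, n_R = 0.652, n_T = 1.
p_i = (n_i/n_T)·P. K_p = p_R / (p_M) = 1.87.

K_p = 1.87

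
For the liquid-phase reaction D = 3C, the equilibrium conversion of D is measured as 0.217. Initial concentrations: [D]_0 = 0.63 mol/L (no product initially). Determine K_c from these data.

Let X = conversion of D.
Concentrations: [D] = 0.63 − 0.63X; [C] = 1.89X.
At X = 0.217: [D] = 0.493, [C] = 0.41.
K_c = [C]^3 / ([D]) = 0.14 (mol/L)^2.

K_c = 0.14 (mol/L)^2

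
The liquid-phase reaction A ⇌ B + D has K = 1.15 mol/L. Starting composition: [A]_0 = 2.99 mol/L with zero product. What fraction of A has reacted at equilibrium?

X = 0.457

Let X = conversion of A; extent ξ = 2.99·X mol/L.
Concentrations: [A] = 2.99 − 2.99X; [B] = 2.99X; [D] = 2.99X.
K = [B] [D] / ([A]).
Equating to 1.15 mol/L: the physical root is X = 0.457.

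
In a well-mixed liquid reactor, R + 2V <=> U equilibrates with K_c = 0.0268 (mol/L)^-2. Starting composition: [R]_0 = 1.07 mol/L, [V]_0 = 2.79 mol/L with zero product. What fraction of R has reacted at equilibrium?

Let X = conversion of R; extent ξ = 1.07·X mol/L.
Concentrations: [R] = 1.07 − 1.07X; [V] = 2.79 − 2.14X; [U] = 1.07X.
K_c = [U] / ([R] [V]^2).
This equals 0.0268 at X = 0.142 (the root in 0 < X < 1).

X = 0.142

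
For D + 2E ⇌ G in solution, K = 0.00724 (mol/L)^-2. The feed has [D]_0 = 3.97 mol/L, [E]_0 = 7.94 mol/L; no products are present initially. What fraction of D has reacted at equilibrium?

X = 0.218

Let X = conversion of D; extent ξ = 3.97·X mol/L.
Concentrations: [D] = 3.97 − 3.97X; [E] = 7.94 − 7.94X; [G] = 3.97X.
K = [G] / ([D] [E]^2).
Solving K = 0.00724 for X ∈ (0,1): X = 0.218.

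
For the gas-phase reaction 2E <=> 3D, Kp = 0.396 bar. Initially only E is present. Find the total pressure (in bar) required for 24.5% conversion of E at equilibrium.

P = 5.11 bar

Take 1 mol E as basis and let X be its fractional conversion, so ξ = 0.5X.
Mole table: n_E = 1 − X; n_D = 1.5X.
Total moles n_T = 1 + 0.5X.
Kp = p_D^3 / (p_E^2) with p_i = (n_i/n_T)·P.
At X = 0.245: the mole-fraction product g(X) = Π y_i^ν_i = 0.07757. Since Kp = g(X)·P^{1}, P = (Kp/g)^(1/1) = (0.396/0.07757)^(1/1) = 5.11 bar.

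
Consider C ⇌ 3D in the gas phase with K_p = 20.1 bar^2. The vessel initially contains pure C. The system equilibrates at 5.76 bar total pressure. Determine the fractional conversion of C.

Let X = conversion of C (basis 1 mol C); extent of reaction ξ = X.
Species balance: n_C = 1 − X; n_D = 3X.
n_T = Σnᵢ = 1 + 2X.
Mole fractions y_i = n_i/n_T; K_p = p_D^3 / (p_C) with p_i = y_i·P.
This yields a degree-3 equation in X; solving on (0,1), X = 0.348.

X = 0.348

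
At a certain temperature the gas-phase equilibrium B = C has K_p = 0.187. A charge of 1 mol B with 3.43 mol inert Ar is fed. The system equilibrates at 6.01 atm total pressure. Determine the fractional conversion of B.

X = 0.158

Take 1 mol B as basis and let X be its fractional conversion, so ξ = X.
Moles: n_B = 1 − X; n_C = X; n_I = 3.43 (inert).
Total moles n_T = 4.43 (Δν = 0, constant).
Mole fractions y_i = n_i/n_T; K_p = p_C / (p_B) with p_i = y_i·P.
This yields a degree-1 equation in X; solving on (0,1), X = 0.158.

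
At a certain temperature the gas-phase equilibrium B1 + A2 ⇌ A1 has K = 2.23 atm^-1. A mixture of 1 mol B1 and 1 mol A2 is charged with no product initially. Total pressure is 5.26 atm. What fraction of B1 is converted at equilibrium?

Basis: 1 mol B1 initially; let X = conversion of B1. Extent ξ = X.
Moles: n_B1 = 1 − X; n_A2 = 1 − X; n_A1 = X.
Summing: n_T = 2 − X.
Mole fractions y_i = n_i/n_T; K = p_A1 / (p_B1 p_A2) with p_i = y_i·P.
Setting this equal to 2.23 atm^-1 and taking the physical root (0 < X < 1) gives X = 0.720.

X = 0.720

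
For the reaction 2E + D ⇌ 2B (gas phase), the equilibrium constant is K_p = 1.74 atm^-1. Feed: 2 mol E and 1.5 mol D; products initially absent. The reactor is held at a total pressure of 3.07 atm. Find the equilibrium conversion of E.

X = 0.566

Basis: 2 mol E initially; let X = conversion of E. Extent ξ = X.
At extent ξ: n_E = 2 − 2X; n_D = 1.5 − X; n_B = 2X.
Total moles n_T = 3.5 − X.
y_i = n_i/n_T, p_i = y_i·P. K_p = p_B^2 / (p_E^2 p_D).
Equating to 1.74 atm^-1 and solving on 0 < X < 1: X = 0.566.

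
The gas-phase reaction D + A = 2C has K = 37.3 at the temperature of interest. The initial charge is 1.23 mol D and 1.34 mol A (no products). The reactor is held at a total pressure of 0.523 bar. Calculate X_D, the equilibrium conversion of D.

X = 0.784

Basis: 1.23 mol D initially; let X = conversion of D. Extent ξ = 1.23X.
At extent ξ: n_D = 1.23 − 1.23X; n_A = 1.34 − 1.23X; n_C = 2.46X.
Since Δν = 0, n_T = 2.57 throughout.
Mole fractions y_i = n_i/n_T; K = p_C^2 / (p_D p_A) with p_i = y_i·P.
Substituting and setting equal to 37.3 gives a polynomial in X; the root in (0,1) is X = 0.784.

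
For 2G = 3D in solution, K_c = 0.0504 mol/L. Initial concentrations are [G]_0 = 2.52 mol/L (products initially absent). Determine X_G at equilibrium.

X = 0.161

Let X = conversion of G; extent ξ = 2.52X/2 mol/L.
Concentrations: [G] = 2.52 − 2.52X; [D] = 3.78X.
K_c = [D]^3 / ([G]^2).
Solving K_c = 0.0504 for X ∈ (0,1): X = 0.161.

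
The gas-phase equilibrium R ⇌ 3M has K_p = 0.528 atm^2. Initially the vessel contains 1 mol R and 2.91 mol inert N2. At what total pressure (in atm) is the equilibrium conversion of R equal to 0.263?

Let X = conversion of R (basis 1 mol R); extent of reaction ξ = X.
Mole table: n_R = 1 − X; n_M = 3X; n_I = 2.91 (inert).
Total moles n_T = 3.91 + 2X.
K_p = p_M^3 / (p_R) with p_i = (n_i/n_T)·P.
At X = 0.263: the mole-fraction product g(X) = Π y_i^ν_i = 0.03387. Since K_p = g(X)·P^{2}, P = (K_p/g)^(1/2) = (0.528/0.03387)^(1/2) = 3.95 atm.

P = 3.95 atm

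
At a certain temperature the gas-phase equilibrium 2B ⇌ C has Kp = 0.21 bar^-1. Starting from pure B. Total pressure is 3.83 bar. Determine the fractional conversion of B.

Let X = conversion of B (basis 1 mol B); extent of reaction ξ = 0.5X.
Species balance: n_B = 1 − X; n_C = 0.5X.
Summing: n_T = 1 − 0.5X.
y_i = n_i/n_T, p_i = y_i·P. Kp = p_C / (p_B^2).
Equating to 0.21 bar^-1 and solving on 0 < X < 1: X = 0.513.

X = 0.513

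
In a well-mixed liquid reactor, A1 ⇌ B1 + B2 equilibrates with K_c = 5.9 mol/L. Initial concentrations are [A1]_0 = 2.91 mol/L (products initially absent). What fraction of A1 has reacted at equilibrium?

Let X = conversion of A1; extent ξ = 2.91·X mol/L.
Concentrations: [A1] = 2.91 − 2.91X; [B1] = 2.91X; [B2] = 2.91X.
K_c = [B1] [B2] / ([A1]).
Solving K_c = 5.9 for X ∈ (0,1): X = 0.734.

X = 0.734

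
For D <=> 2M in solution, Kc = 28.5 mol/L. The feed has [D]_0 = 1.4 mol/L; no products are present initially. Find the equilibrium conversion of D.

X = 0.856

Let X = conversion of D; extent ξ = 1.4·X mol/L.
Concentrations: [D] = 1.4 − 1.4X; [M] = 2.8X.
Kc = [M]^2 / ([D]).
Solving Kc = 28.5 for X ∈ (0,1): X = 0.856.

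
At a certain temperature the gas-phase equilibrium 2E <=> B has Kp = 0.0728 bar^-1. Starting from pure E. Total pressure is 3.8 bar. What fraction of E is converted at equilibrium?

X = 0.311

Let X = conversion of E (basis 1 mol E); extent of reaction ξ = 0.5X.
Species balance: n_E = 1 − X; n_B = 0.5X.
Summing: n_T = 1 − 0.5X.
Mole fractions y_i = n_i/n_T; Kp = p_B / (p_E^2) with p_i = y_i·P.
Equating to 0.0728 bar^-1 and solving on 0 < X < 1: X = 0.311.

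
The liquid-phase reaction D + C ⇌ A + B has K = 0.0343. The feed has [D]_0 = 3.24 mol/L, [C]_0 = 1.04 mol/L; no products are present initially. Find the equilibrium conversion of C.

X = 0.267

Let X = conversion of C; extent ξ = 1.04·X mol/L.
Concentrations: [D] = 3.24 − 1.04X; [C] = 1.04 − 1.04X; [A] = 1.04X; [B] = 1.04X.
K = [A] [B] / ([D] [C]).
Setting equal to 0.0343 and solving for X on (0,1) gives X = 0.267.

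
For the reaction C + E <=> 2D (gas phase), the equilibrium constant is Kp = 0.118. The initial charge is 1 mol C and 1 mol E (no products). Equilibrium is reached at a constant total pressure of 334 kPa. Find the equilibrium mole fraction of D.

Take 1 mol C as basis and let X be its fractional conversion, so ξ = X.
Species balance: n_C = 1 − X; n_E = 1 − X; n_D = 2X.
Since Δν = 0, n_T = 2 throughout.
With p_i = (n_i/n_T)P, Kp = p_D^2 / (p_C p_E).
This yields a degree-2 equation in X; solving on (0,1), X = 0.147.
Then n_D = 0.293, n_T = 2, so y_D = 0.147.

y_D = 0.147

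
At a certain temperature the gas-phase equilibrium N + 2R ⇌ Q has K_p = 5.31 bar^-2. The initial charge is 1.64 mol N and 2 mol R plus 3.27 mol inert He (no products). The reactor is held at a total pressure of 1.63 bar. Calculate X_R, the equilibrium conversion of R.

Take 2 mol R as basis and let X be its fractional conversion, so ξ = X.
Mole table: n_N = 1.64 − X; n_R = 2 − 2X; n_Q = X; n_I = 3.27 (inert).
Summing: n_T = 6.91 − 2X.
Mole fractions y_i = n_i/n_T; K_p = p_Q / (p_N p_R^2) with p_i = y_i·P.
Setting this equal to 5.31 bar^-2 and taking the physical root (0 < X < 1) gives X = 0.487.

X = 0.487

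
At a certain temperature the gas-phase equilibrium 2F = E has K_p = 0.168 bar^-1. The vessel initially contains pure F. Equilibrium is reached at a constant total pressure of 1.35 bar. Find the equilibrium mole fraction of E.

y_E = 0.160

Basis: 1 mol F initially; let X = conversion of F. Extent ξ = 0.5X.
Moles: n_F = 1 − X; n_E = 0.5X.
Summing: n_T = 1 − 0.5X.
Mole fractions y_i = n_i/n_T; K_p = p_E / (p_F^2) with p_i = y_i·P.
Equating to 0.168 bar^-1 and solving on 0 < X < 1: X = 0.276.
Then n_E = 0.138, n_T = 0.862, so y_E = 0.160.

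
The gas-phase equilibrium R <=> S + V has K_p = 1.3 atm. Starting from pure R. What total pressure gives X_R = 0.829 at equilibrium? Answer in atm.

P = 0.592 atm

Basis: 1 mol R initially; let X = conversion of R. Extent ξ = X.
Mole table: n_R = 1 − X; n_S = X; n_V = X.
Summing: n_T = 1 + X.
K_p = p_S p_V / (p_R) with p_i = (n_i/n_T)·P.
At X = 0.829: the mole-fraction product g(X) = Π y_i^ν_i = 2.197. Since K_p = g(X)·P^{1}, P = (K_p/g)^(1/1) = (1.3/2.197)^(1/1) = 0.592 atm.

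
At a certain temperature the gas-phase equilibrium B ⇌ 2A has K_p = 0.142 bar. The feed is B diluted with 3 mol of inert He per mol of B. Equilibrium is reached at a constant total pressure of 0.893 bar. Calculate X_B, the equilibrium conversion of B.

X = 0.338

Take 1 mol B as basis and let X be its fractional conversion, so ξ = X.
Mole table: n_B = 1 − X; n_A = 2X; n_I = 3 (inert).
Summing: n_T = 4 + X.
With p_i = (n_i/n_T)P, K_p = p_A^2 / (p_B).
Substituting and setting equal to 0.142 bar gives a polynomial in X; the root in (0,1) is X = 0.338.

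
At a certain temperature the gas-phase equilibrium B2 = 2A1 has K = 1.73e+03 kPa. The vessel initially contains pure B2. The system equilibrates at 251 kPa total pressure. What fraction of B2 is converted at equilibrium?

X = 0.795

Basis: 1 mol B2 initially; let X = conversion of B2. Extent ξ = X.
At extent ξ: n_B2 = 1 − X; n_A1 = 2X.
Total moles n_T = 1 + X.
Mole fractions y_i = n_i/n_T; K = p_A1^2 / (p_B2) with p_i = y_i·P.
This yields a degree-2 equation in X; solving on (0,1), X = 0.795.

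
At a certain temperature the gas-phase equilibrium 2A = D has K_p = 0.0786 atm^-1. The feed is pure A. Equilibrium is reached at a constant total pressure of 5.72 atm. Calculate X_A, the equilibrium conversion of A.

Let X = conversion of A (basis 1 mol A); extent of reaction ξ = 0.5X.
At extent ξ: n_A = 1 − X; n_D = 0.5X.
Total moles n_T = 1 − 0.5X.
Mole fractions y_i = n_i/n_T; K_p = p_D / (p_A^2) with p_i = y_i·P.
This yields a degree-2 equation in X; solving on (0,1), X = 0.402.

X = 0.402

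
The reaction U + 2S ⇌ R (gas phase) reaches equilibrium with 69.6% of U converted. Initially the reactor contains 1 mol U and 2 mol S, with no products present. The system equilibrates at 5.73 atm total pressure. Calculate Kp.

Take 1 mol U as basis and let X be its fractional conversion, so ξ = X.
At extent ξ: n_U = 1 − X; n_S = 2 − 2X; n_R = X.
Total moles n_T = 3 − 2X.
At X = 0.696: n_U = 0.304, n_S = 0.608, n_R = 0.696, n_T = 1.61.
p_i = (n_i/n_T)·P. Kp = p_R / (p_U p_S^2) = 0.488 atm^-2.

Kp = 0.488 atm^-2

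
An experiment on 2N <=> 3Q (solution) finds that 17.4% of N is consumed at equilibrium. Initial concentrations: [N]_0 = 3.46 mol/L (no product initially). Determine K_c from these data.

Let X = conversion of N.
Concentrations: [N] = 3.46 − 3.46X; [Q] = 5.19X.
At X = 0.174: [N] = 2.86, [Q] = 0.903.
K_c = [Q]^3 / ([N]^2) = 0.0902 mol/L.

K_c = 0.0902 mol/L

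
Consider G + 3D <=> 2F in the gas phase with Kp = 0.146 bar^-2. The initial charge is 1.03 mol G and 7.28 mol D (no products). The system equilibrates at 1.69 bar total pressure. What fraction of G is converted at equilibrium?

X = 0.454

Let X = conversion of G (basis 1.03 mol G); extent of reaction ξ = 1.03X.
Moles: n_G = 1.03 − 1.03X; n_D = 7.28 − 3.09X; n_F = 2.06X.
n_T = Σnᵢ = 8.31 − 2.06X.
Mole fractions y_i = n_i/n_T; Kp = p_F^2 / (p_G p_D^3) with p_i = y_i·P.
This yields a degree-4 equation in X; solving on (0,1), X = 0.454.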